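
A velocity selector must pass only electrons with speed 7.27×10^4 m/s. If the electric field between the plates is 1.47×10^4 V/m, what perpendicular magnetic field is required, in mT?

qE = qvB ⇒ B = E/v = (1.47×10^4) / (7.27×10^4) = 0.202 T.

B ≈ 202 mT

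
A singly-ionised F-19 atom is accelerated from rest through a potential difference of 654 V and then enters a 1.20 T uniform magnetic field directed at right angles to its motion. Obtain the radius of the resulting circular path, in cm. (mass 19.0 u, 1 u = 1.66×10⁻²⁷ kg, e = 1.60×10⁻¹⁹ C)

The kinetic energy gained is K = qV = (1×1.60×10^-19)(654) = 1.05×10^-16 J.
v = √(2K/m) = 8.15×10^4 m/s.
r = mv/(qB) = (3.15×10^-26)(8.15×10^4) / [(1×1.60×10^-19)(1.20)] = 0.0134 m.

r ≈ 1.34 cm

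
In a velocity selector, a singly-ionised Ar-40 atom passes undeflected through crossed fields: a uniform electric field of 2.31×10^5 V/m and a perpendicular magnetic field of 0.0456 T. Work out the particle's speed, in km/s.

v ≈ 5070 km/s

For zero net force, qE = qvB, so v = E/B.
v = (2.31×10^5) / (0.0456) = 5.07×10^6 m/s.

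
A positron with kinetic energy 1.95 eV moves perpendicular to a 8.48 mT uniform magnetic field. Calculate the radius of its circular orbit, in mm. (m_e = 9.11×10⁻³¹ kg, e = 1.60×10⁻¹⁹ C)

Convert the energy: K = 1.95 eV = 3.12×10^-19 J.
v = √(2K/m) = √(2·3.12×10^-19/9.11×10^-31) = 8.28×10^5 m/s.
r = mv/(qB) = (9.11×10^-31)(8.28×10^5) / [(1×1.60×10^-19)(8.48×10^-3)] = 5.56×10^-4 m.

r ≈ 0.556 mm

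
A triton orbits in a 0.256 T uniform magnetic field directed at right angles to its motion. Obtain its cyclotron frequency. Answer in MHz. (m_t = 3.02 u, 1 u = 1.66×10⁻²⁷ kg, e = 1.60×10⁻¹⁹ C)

f ≈ 1.30 MHz

f = qB/(2πm) = (1×1.60×10^-19)(0.256) / [2π(5.01×10^-27)] = 1.30×10^6 Hz.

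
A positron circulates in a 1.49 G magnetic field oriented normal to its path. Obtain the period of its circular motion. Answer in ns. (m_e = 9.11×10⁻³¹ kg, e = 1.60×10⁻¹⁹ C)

The cyclotron period is independent of speed: T = 2πm/(qB).
T = 2π(9.11×10^-31) / [(1×1.60×10^-19)(1.49×10^-4)] = 2.40×10^-7 s.

T ≈ 240 ns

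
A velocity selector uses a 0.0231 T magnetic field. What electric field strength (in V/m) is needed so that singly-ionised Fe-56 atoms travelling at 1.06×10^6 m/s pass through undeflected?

E ≈ 2.45×10^4 V/m

qE = qvB ⇒ E = vB = (1.06×10^6)(0.0231) = 2.45×10^4 V/m.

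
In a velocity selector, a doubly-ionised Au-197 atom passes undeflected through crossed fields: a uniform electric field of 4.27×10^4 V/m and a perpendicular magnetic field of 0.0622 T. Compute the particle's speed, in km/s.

For zero net force, qE = qvB, so v = E/B.
v = (4.27×10^4) / (0.0622) = 6.86×10^5 m/s.

v ≈ 686 km/s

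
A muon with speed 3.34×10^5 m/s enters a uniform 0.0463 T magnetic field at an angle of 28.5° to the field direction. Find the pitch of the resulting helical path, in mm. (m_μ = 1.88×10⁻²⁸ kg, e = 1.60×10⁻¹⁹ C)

pitch ≈ 46.8 mm

The velocity component along B is v∥ = v cos28.5° = 2.94×10^5 m/s.
The cyclotron period T = 2πm/(qB) = 1.59×10^-7 s is set by m, q, B alone.
Pitch = v∥·T = (2.94×10^5)(1.59×10^-7) = 0.0468 m.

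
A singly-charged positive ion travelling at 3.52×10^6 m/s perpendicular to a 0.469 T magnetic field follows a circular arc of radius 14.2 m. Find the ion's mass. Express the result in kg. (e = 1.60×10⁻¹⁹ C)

m ≈ 3.03×10^-25 kg

qvB = mv²/r ⇒ m = qBr/v.
m = (1×1.60×10^-19)(0.469)(14.2) / (3.52×10^6) = 3.03×10^-25 kg.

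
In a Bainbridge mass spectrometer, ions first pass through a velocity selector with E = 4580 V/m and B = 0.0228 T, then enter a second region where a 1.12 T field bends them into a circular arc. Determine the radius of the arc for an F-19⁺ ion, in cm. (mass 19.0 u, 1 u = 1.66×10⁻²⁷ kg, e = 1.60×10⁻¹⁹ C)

The selector passes v = E/B = 4580/0.0228 = 2.01×10^5 m/s.
In the deflection region, r = mv/(qB₂) = (3.15×10^-26)(2.01×10^5) / [(1×1.60×10^-19)(1.12)] = 0.0354 m.

r ≈ 3.54 cm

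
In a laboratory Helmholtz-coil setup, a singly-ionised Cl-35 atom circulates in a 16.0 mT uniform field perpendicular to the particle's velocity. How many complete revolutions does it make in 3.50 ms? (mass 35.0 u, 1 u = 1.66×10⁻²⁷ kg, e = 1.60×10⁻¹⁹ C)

N = 24

T = 2πm/(qB) = 2π(5.81×10^-26) / [(1×1.60×10^-19)(0.0160)] = 1.4260×10^-4 s.
N = t/T = 3.50×10^-3 / 1.4260×10^-4 ≈ 24.54, so 24 complete revolutions.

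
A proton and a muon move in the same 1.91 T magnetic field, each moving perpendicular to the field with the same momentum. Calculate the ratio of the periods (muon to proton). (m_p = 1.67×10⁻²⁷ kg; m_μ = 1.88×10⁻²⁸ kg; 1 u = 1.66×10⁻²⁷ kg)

T = 2πm/(qB) is independent of speed, so T₂/T₁ = (m₂/q₂)/(m₁/q₁).
T_{muon}/T_{proton} = (1.88×10^-28/1e) / (1.67×10^-27/1e) = 0.113.

ratio ≈ 0.113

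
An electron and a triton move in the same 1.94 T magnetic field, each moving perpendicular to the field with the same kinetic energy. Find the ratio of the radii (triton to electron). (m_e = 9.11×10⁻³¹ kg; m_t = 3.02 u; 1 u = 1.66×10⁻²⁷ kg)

r = √(2mK)/(qB) ⇒ at equal K, r ∝ √m/q.
r_{triton}/r_{electron} = 74.2.

ratio ≈ 74.2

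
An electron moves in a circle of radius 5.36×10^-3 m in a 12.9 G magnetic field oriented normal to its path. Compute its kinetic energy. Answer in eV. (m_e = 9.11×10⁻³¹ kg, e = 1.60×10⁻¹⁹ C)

K ≈ 4.20 eV

v = qBr/m = (1×1.60×10^-19)(1.29×10^-3)(5.36×10^-3) / (9.11×10^-31) = 1.21×10^6 m/s.
K = ½mv² = 0.5·(9.11×10^-31)·(1.21×10^6)² = 6.72×10^-19 J = 4.20 eV.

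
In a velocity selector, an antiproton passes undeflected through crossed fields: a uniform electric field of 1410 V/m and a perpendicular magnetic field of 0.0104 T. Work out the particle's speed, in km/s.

v ≈ 136 km/s

For zero net force, qE = qvB, so v = E/B.
v = (1410) / (0.0104) = 1.36×10^5 m/s.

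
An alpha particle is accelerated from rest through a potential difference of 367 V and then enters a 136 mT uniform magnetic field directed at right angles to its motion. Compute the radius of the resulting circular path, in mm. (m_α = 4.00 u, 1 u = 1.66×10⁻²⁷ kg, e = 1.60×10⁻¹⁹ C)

The kinetic energy gained is K = qV = (2×1.60×10^-19)(367) = 1.17×10^-16 J.
v = √(2K/m) = 1.88×10^5 m/s.
r = mv/(qB) = (6.64×10^-27)(1.88×10^5) / [(2×1.60×10^-19)(0.136)] = 0.0287 m.

r ≈ 28.7 mm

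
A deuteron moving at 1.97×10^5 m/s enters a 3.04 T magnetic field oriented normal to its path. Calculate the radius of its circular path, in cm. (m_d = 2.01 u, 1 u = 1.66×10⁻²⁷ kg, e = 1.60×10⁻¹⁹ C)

r ≈ 0.135 cm

The magnetic force provides the centripetal force: qvB = mv²/r, so r = mv/(qB).
r = (3.34×10^-27 kg)(1.97×10^5 m/s) / [(1×1.60×10^-19 C)(3.04 T)] = 1.35×10^-3 m.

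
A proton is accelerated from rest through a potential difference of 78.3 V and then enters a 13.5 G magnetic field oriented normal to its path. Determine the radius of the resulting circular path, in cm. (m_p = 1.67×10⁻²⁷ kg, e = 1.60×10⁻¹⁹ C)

r ≈ 94.7 cm

The kinetic energy gained is K = qV = (1×1.60×10^-19)(78.3) = 1.25×10^-17 J.
v = √(2K/m) = 1.22×10^5 m/s.
r = mv/(qB) = (1.67×10^-27)(1.22×10^5) / [(1×1.60×10^-19)(1.35×10^-3)] = 0.947 m.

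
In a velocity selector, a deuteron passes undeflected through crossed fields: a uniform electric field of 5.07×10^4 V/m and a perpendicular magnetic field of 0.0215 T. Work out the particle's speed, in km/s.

For zero net force, qE = qvB, so v = E/B.
v = (5.07×10^4) / (0.0215) = 2.36×10^6 m/s.

v ≈ 2360 km/s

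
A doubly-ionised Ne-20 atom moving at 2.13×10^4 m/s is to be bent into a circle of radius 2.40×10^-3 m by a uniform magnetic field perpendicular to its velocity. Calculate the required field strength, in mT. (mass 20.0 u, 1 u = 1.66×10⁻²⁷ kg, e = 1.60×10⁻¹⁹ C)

qvB = mv²/r gives B = mv/(qr).
B = (3.32×10^-26)(2.13×10^4) / [(2×1.60×10^-19)(2.40×10^-3)] = 0.921 T.

B ≈ 921 mT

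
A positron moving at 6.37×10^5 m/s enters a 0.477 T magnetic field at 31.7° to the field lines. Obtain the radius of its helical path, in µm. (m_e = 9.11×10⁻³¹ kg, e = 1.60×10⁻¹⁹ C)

Only the perpendicular component v⊥ = v sin31.7° = 3.35×10^5 m/s is bent by the field.
r = m v⊥ /(qB) = (9.11×10^-31)(3.35×10^5) / [(1×1.60×10^-19)(0.477)] = 4.00×10^-6 m.

r ≈ 4.00 µm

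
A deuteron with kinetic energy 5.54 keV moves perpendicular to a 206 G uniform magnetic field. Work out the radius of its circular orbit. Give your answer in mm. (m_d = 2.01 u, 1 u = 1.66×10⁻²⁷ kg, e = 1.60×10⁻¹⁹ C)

r ≈ 738 mm

Convert the energy: K = 5.54 keV = 8.86×10^-16 J.
v = √(2K/m) = √(2·8.86×10^-16/3.34×10^-27) = 7.29×10^5 m/s.
r = mv/(qB) = (3.34×10^-27)(7.29×10^5) / [(1×1.60×10^-19)(0.0206)] = 0.738 m.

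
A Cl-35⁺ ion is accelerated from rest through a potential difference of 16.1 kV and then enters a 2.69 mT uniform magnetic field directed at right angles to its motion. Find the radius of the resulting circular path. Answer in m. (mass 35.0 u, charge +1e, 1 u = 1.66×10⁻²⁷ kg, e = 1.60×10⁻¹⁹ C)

The kinetic energy gained is K = qV = (1×1.60×10^-19)(1.61×10^4) = 2.58×10^-15 J.
v = √(2K/m) = 2.98×10^5 m/s.
r = mv/(qB) = (5.81×10^-26)(2.98×10^5) / [(1×1.60×10^-19)(2.69×10^-3)] = 40.2 m.

r ≈ 40.2 m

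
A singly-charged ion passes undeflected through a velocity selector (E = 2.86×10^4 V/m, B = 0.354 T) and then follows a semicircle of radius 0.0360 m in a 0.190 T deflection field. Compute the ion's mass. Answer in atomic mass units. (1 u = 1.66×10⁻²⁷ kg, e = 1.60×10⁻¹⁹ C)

m ≈ 8.16 u

v = E/B₁ = 8.08×10^4 m/s.
From r = mv/(qB₂), m = qB₂r/v = (1×1.60×10^-19)(0.190)(0.0360) / (8.08×10^4) = 1.35×10^-26 kg.
In atomic mass units: m = 1.35×10^-26 / 1.66×10^-27 = 8.16 u.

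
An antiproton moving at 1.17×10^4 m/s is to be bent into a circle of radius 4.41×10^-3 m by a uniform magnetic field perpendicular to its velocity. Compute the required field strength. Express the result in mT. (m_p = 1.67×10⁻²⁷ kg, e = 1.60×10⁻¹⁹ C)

qvB = mv²/r gives B = mv/(qr).
B = (1.67×10^-27)(1.17×10^4) / [(1×1.60×10^-19)(4.41×10^-3)] = 0.0277 T.

B ≈ 27.7 mT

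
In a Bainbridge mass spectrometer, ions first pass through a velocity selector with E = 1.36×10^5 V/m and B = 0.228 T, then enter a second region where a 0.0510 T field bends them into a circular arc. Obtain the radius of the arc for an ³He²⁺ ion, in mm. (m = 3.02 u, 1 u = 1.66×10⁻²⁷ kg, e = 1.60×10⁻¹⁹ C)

r ≈ 183 mm

The selector passes v = E/B = 1.36×10^5/0.228 = 5.96×10^5 m/s.
In the deflection region, r = mv/(qB₂) = (5.01×10^-27)(5.96×10^5) / [(2×1.60×10^-19)(0.0510)] = 0.183 m.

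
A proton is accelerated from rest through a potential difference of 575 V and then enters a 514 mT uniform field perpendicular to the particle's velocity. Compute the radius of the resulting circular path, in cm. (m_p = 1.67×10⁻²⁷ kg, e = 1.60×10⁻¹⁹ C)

r ≈ 0.674 cm

The kinetic energy gained is K = qV = (1×1.60×10^-19)(575) = 9.20×10^-17 J.
v = √(2K/m) = 3.32×10^5 m/s.
r = mv/(qB) = (1.67×10^-27)(3.32×10^5) / [(1×1.60×10^-19)(0.514)] = 6.74×10^-3 m.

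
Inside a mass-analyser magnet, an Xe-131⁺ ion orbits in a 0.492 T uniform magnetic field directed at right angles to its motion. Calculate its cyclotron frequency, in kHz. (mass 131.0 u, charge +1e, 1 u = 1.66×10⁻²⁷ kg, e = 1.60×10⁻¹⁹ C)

f ≈ 57.6 kHz

f = qB/(2πm) = (1×1.60×10^-19)(0.492) / [2π(2.17×10^-25)] = 5.76×10^4 Hz.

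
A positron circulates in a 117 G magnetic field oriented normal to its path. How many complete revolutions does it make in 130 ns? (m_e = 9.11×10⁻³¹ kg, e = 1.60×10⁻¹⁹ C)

T = 2πm/(qB) = 2π(9.11×10^-31) / [(1×1.60×10^-19)(0.0117)] = 3.0577×10^-9 s.
N = t/T = 1.30×10^-7 / 3.0577×10^-9 ≈ 42.52, so 42 complete revolutions.

N = 42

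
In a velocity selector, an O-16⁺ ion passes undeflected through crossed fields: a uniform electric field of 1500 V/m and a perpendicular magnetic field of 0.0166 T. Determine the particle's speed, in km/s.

v ≈ 90.4 km/s

For zero net force, qE = qvB, so v = E/B.
v = (1500) / (0.0166) = 9.04×10^4 m/s.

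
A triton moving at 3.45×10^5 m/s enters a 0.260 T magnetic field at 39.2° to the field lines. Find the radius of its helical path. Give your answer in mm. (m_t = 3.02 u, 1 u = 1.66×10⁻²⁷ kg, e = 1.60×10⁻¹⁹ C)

Only the perpendicular component v⊥ = v sin39.2° = 2.18×10^5 m/s is bent by the field.
r = m v⊥ /(qB) = (5.01×10^-27)(2.18×10^5) / [(1×1.60×10^-19)(0.260)] = 0.0263 m.

r ≈ 26.3 mm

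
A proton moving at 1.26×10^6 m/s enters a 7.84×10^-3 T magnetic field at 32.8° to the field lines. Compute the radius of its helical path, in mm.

Only the perpendicular component v⊥ = v sin32.8° = 6.83×10^5 m/s is bent by the field.
r = m v⊥ /(qB) = (1.67×10^-27)(6.83×10^5) / [(1×1.60×10^-19)(7.84×10^-3)] = 0.909 m.

r ≈ 909 mm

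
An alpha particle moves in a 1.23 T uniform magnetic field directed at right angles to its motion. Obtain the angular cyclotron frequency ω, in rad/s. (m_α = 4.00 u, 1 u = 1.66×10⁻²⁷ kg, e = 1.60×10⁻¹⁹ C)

ω ≈ 5.93×10^7 rad/s

ω = qB/m = (2×1.60×10^-19)(1.23) / (6.64×10^-27) = 5.93×10^7 rad/s.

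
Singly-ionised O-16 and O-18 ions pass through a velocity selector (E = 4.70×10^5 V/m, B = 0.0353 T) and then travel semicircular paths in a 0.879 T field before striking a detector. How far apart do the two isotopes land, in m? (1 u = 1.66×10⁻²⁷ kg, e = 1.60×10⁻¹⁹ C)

Both emerge at v = E/B₁ = 1.33×10^7 m/s.
r = mv/(qB₂), so r₁ = 2.514 m and r₂ = 2.829 m, giving Δr = 0.314 m.
After a semicircle each ion lands a diameter 2r from the entry slit, so the separation is 2Δr = 0.629 m.

Δd ≈ 0.629 m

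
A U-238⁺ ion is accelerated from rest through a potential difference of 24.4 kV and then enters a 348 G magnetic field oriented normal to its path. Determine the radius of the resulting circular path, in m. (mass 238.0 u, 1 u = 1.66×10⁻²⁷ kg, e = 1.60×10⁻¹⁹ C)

The kinetic energy gained is K = qV = (1×1.60×10^-19)(2.44×10^4) = 3.90×10^-15 J.
v = √(2K/m) = 1.41×10^5 m/s.
r = mv/(qB) = (3.95×10^-25)(1.41×10^5) / [(1×1.60×10^-19)(0.0348)] = 9.98 m.

r ≈ 9.98 m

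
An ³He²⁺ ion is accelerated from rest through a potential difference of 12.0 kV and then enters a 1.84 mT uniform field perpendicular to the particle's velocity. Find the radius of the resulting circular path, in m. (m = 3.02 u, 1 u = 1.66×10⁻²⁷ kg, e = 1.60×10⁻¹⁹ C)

r ≈ 10.5 m

The kinetic energy gained is K = qV = (2×1.60×10^-19)(1.20×10^4) = 3.84×10^-15 J.
v = √(2K/m) = 1.24×10^6 m/s.
r = mv/(qB) = (5.01×10^-27)(1.24×10^6) / [(2×1.60×10^-19)(1.84×10^-3)] = 10.5 m.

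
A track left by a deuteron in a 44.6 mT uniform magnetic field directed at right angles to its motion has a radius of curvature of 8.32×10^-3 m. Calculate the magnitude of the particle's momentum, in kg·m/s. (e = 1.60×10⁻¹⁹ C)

p ≈ 5.94×10^-23 kg·m/s

Since qvB = mv²/r, the momentum p = mv = qBr.
p = (1×1.60×10^-19)(0.0446)(8.32×10^-3) = 5.94×10^-23 kg·m/s.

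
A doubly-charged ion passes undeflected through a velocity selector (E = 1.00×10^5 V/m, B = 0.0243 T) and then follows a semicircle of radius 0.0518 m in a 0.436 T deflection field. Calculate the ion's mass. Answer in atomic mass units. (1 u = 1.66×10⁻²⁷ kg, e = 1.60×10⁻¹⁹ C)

v = E/B₁ = 4.12×10^6 m/s.
From r = mv/(qB₂), m = qB₂r/v = (2×1.60×10^-19)(0.436)(0.0518) / (4.12×10^6) = 1.76×10^-27 kg.
In atomic mass units: m = 1.76×10^-27 / 1.66×10^-27 = 1.06 u.

m ≈ 1.06 u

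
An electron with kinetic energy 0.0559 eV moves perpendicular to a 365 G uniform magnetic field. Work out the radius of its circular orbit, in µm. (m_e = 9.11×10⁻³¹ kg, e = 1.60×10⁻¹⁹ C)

Convert the energy: K = 0.0559 eV = 8.94×10^-21 J.
v = √(2K/m) = √(2·8.94×10^-21/9.11×10^-31) = 1.40×10^5 m/s.
r = mv/(qB) = (9.11×10^-31)(1.40×10^5) / [(1×1.60×10^-19)(0.0365)] = 2.19×10^-5 m.

r ≈ 21.9 µm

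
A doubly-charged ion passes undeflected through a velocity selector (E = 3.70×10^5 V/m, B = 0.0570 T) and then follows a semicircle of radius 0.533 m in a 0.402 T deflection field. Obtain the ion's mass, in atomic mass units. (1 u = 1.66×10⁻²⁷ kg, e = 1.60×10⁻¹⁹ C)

m ≈ 6.36 u

v = E/B₁ = 6.49×10^6 m/s.
From r = mv/(qB₂), m = qB₂r/v = (2×1.60×10^-19)(0.402)(0.533) / (6.49×10^6) = 1.06×10^-26 kg.
In atomic mass units: m = 1.06×10^-26 / 1.66×10^-27 = 6.36 u.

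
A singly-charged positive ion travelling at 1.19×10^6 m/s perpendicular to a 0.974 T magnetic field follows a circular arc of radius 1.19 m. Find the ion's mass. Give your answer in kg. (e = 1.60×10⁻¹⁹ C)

qvB = mv²/r ⇒ m = qBr/v.
m = (1×1.60×10^-19)(0.974)(1.19) / (1.19×10^6) = 1.56×10^-25 kg.

m ≈ 1.56×10^-25 kg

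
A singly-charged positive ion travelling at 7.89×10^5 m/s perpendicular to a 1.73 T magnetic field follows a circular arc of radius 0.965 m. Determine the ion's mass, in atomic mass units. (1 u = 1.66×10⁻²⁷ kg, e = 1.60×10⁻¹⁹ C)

qvB = mv²/r ⇒ m = qBr/v.
m = (1×1.60×10^-19)(1.73)(0.965) / (7.89×10^5) = 3.39×10^-25 kg = 204 u.

m ≈ 204 u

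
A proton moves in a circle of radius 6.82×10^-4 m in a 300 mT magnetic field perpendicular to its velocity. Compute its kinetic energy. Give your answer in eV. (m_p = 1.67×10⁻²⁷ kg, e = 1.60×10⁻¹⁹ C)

v = qBr/m = (1×1.60×10^-19)(0.300)(6.82×10^-4) / (1.67×10^-27) = 1.96×10^4 m/s.
K = ½mv² = 0.5·(1.67×10^-27)·(1.96×10^4)² = 3.21×10^-19 J = 2.01 eV.

K ≈ 2.01 eV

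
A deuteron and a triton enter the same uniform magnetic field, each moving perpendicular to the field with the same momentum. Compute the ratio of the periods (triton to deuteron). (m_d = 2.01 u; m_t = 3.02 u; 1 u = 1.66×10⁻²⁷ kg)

T = 2πm/(qB) is independent of speed, so T₂/T₁ = (m₂/q₂)/(m₁/q₁).
T_{triton}/T_{deuteron} = (5.01×10^-27/1e) / (3.34×10^-27/1e) = 1.50.

ratio ≈ 1.50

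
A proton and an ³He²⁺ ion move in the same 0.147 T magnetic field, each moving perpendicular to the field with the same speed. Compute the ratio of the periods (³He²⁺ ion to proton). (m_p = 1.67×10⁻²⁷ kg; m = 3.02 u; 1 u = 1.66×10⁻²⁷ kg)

ratio ≈ 1.50

T = 2πm/(qB) is independent of speed, so T₂/T₁ = (m₂/q₂)/(m₁/q₁).
T_{³He²⁺ ion}/T_{proton} = (5.01×10^-27/2e) / (1.67×10^-27/1e) = 1.50.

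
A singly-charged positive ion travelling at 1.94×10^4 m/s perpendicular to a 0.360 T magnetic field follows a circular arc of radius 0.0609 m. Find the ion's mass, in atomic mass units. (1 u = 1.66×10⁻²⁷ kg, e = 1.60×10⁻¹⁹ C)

m ≈ 109 u

qvB = mv²/r ⇒ m = qBr/v.
m = (1×1.60×10^-19)(0.360)(0.0609) / (1.94×10^4) = 1.81×10^-25 kg = 109 u.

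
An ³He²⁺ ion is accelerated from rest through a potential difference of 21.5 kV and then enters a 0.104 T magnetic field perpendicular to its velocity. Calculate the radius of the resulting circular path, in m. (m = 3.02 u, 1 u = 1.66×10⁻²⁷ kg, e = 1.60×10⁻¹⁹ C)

r ≈ 0.250 m

The kinetic energy gained is K = qV = (2×1.60×10^-19)(2.15×10^4) = 6.88×10^-15 J.
v = √(2K/m) = 1.66×10^6 m/s.
r = mv/(qB) = (5.01×10^-27)(1.66×10^6) / [(2×1.60×10^-19)(0.104)] = 0.250 m.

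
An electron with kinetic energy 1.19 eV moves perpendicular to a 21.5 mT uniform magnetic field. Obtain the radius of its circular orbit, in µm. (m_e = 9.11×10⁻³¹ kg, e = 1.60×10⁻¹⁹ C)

r ≈ 171 µm

Convert the energy: K = 1.19 eV = 1.90×10^-19 J.
v = √(2K/m) = √(2·1.90×10^-19/9.11×10^-31) = 6.47×10^5 m/s.
r = mv/(qB) = (9.11×10^-31)(6.47×10^5) / [(1×1.60×10^-19)(0.0215)] = 1.71×10^-4 m.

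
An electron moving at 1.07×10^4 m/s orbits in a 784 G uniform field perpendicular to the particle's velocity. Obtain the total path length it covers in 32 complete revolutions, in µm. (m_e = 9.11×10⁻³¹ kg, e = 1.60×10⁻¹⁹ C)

r = mv/(qB) = 7.77×10^-7 m, so one revolution covers 2πr = 4.88×10^-6 m.
In 32 revolutions: L = 32·2πr = 1.56×10^-4 m.

L ≈ 156 µm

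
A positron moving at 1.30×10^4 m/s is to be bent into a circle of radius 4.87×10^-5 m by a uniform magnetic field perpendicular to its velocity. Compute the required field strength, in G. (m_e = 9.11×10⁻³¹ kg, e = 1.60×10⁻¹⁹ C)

qvB = mv²/r gives B = mv/(qr).
B = (9.11×10^-31)(1.30×10^4) / [(1×1.60×10^-19)(4.87×10^-5)] = 1.52×10^-3 T.

B ≈ 15.2 G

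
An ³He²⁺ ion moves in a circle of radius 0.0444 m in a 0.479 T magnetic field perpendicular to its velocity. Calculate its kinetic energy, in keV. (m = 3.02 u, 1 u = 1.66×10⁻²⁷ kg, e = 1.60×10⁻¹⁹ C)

K ≈ 28.9 keV

v = qBr/m = (2×1.60×10^-19)(0.479)(0.0444) / (5.01×10^-27) = 1.36×10^6 m/s.
K = ½mv² = 0.5·(5.01×10^-27)·(1.36×10^6)² = 4.62×10^-15 J = 28.9 keV.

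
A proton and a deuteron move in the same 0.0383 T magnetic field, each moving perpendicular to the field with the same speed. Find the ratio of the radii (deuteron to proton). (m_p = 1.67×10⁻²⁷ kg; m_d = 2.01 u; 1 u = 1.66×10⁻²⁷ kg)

ratio ≈ 2.00

r = mv/(qB) ⇒ at equal v, r ∝ m/q.
r_{deuteron}/r_{proton} = 2.00.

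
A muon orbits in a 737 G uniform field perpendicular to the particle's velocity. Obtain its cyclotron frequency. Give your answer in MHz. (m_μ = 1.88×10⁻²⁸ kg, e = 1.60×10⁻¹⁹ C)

f = qB/(2πm) = (1×1.60×10^-19)(0.0737) / [2π(1.88×10^-28)] = 9.98×10^6 Hz.

f ≈ 9.98 MHz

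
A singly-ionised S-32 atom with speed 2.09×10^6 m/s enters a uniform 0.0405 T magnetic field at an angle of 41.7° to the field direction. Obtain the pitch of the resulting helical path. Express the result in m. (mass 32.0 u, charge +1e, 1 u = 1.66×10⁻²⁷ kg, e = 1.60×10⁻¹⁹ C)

pitch ≈ 80.4 m

The velocity component along B is v∥ = v cos41.7° = 1.56×10^6 m/s.
The cyclotron period T = 2πm/(qB) = 5.15×10^-5 s is set by m, q, B alone.
Pitch = v∥·T = (1.56×10^6)(5.15×10^-5) = 80.4 m.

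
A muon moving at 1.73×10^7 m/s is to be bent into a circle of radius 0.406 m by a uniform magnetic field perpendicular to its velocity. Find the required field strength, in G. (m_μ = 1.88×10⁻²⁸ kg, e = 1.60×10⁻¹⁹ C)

qvB = mv²/r gives B = mv/(qr).
B = (1.88×10^-28)(1.73×10^7) / [(1×1.60×10^-19)(0.406)] = 0.0501 T.

B ≈ 501 G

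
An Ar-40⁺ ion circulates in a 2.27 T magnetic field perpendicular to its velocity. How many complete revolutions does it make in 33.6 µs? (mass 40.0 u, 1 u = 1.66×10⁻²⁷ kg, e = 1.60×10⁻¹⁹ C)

N = 29

T = 2πm/(qB) = 2π(6.64×10^-26) / [(1×1.60×10^-19)(2.27)] = 1.1487×10^-6 s.
N = t/T = 3.36×10^-5 / 1.1487×10^-6 ≈ 29.25, so 29 complete revolutions.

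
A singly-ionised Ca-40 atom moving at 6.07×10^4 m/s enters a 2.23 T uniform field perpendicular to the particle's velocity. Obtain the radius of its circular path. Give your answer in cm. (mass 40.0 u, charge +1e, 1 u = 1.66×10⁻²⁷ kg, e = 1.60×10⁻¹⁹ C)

r ≈ 1.13 cm

The magnetic force provides the centripetal force: qvB = mv²/r, so r = mv/(qB).
r = (6.64×10^-26 kg)(6.07×10^4 m/s) / [(1×1.60×10^-19 C)(2.23 T)] = 0.0113 m.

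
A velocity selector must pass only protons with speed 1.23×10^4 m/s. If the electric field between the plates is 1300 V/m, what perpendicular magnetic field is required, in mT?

B ≈ 106 mT

qE = qvB ⇒ B = E/v = (1300) / (1.23×10^4) = 0.106 T.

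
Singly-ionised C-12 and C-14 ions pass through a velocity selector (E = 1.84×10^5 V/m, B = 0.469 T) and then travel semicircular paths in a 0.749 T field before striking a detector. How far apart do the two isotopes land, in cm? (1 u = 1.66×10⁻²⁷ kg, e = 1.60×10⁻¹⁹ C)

Δd ≈ 2.17 cm

Both emerge at v = E/B₁ = 3.92×10^5 m/s.
r = mv/(qB₂), so r₁ = 0.0652 m and r₂ = 0.0761 m, giving Δr = 0.0109 m.
After a semicircle each ion lands a diameter 2r from the entry slit, so the separation is 2Δr = 0.0217 m.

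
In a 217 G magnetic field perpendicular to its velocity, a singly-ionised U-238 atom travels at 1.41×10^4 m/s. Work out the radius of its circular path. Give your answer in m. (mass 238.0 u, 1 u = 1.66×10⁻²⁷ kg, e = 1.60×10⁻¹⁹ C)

The magnetic force provides the centripetal force: qvB = mv²/r, so r = mv/(qB).
r = (3.95×10^-25 kg)(1.41×10^4 m/s) / [(1×1.60×10^-19 C)(0.0217 T)] = 1.60 m.

r ≈ 1.60 m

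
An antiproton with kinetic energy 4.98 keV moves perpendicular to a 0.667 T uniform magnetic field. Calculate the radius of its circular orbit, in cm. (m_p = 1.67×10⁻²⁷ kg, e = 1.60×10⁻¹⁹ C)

r ≈ 1.53 cm

Convert the energy: K = 4.98 keV = 7.97×10^-16 J.
v = √(2K/m) = √(2·7.97×10^-16/1.67×10^-27) = 9.77×10^5 m/s.
r = mv/(qB) = (1.67×10^-27)(9.77×10^5) / [(1×1.60×10^-19)(0.667)] = 0.0153 m.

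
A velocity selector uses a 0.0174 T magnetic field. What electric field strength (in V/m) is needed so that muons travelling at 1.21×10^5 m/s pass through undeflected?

E ≈ 2110 V/m

qE = qvB ⇒ E = vB = (1.21×10^5)(0.0174) = 2110 V/m.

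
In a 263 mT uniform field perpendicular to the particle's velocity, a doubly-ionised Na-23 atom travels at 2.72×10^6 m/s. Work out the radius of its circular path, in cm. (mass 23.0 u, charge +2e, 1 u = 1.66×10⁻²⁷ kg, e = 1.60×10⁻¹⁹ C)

The magnetic force provides the centripetal force: qvB = mv²/r, so r = mv/(qB).
r = (3.82×10^-26 kg)(2.72×10^6 m/s) / [(2×1.60×10^-19 C)(0.263 T)] = 1.23 m.

r ≈ 123 cm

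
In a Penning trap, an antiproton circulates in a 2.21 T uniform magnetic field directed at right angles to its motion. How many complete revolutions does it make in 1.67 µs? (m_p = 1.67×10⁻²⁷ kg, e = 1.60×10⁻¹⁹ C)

N = 56

T = 2πm/(qB) = 2π(1.67×10^-27) / [(1×1.60×10^-19)(2.21)] = 2.9675×10^-8 s.
N = t/T = 1.67×10^-6 / 2.9675×10^-8 ≈ 56.28, so 56 complete revolutions.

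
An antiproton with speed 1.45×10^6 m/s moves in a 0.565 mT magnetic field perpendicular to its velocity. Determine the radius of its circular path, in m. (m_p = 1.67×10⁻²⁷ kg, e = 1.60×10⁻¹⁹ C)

r ≈ 26.8 m

The magnetic force provides the centripetal force: qvB = mv²/r, so r = mv/(qB).
r = (1.67×10^-27 kg)(1.45×10^6 m/s) / [(1×1.60×10^-19 C)(5.65×10^-4 T)] = 26.8 m.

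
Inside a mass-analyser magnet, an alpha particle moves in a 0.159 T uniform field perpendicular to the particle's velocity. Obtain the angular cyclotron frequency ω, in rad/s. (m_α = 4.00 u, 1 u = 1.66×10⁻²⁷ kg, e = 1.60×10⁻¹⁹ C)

ω = qB/m = (2×1.60×10^-19)(0.159) / (6.64×10^-27) = 7.66×10^6 rad/s.

ω ≈ 7.66×10^6 rad/s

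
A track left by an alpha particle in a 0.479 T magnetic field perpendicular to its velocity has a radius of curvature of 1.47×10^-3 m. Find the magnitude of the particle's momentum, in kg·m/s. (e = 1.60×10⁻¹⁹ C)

p ≈ 2.25×10^-22 kg·m/s

Since qvB = mv²/r, the momentum p = mv = qBr.
p = (2×1.60×10^-19)(0.479)(1.47×10^-3) = 2.25×10^-22 kg·m/s.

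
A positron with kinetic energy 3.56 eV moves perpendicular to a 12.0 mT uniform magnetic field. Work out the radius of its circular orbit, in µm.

Convert the energy: K = 3.56 eV = 5.70×10^-19 J.
v = √(2K/m) = √(2·5.70×10^-19/9.11×10^-31) = 1.12×10^6 m/s.
r = mv/(qB) = (9.11×10^-31)(1.12×10^6) / [(1×1.60×10^-19)(0.0120)] = 5.31×10^-4 m.

r ≈ 531 µm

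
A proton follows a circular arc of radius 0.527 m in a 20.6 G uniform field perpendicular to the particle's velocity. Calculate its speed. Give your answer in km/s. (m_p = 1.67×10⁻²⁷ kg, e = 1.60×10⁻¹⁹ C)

v ≈ 104 km/s

From qvB = mv²/r, v = qBr/m.
v = (1×1.60×10^-19)(2.06×10^-3)(0.527) / (1.67×10^-27) = 1.04×10^5 m/s.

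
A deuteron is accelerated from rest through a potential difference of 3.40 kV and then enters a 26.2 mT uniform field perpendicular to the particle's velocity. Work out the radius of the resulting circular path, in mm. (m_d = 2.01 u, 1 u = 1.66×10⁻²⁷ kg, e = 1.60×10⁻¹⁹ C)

r ≈ 455 mm

The kinetic energy gained is K = qV = (1×1.60×10^-19)(3400) = 5.44×10^-16 J.
v = √(2K/m) = 5.71×10^5 m/s.
r = mv/(qB) = (3.34×10^-27)(5.71×10^5) / [(1×1.60×10^-19)(0.0262)] = 0.455 m.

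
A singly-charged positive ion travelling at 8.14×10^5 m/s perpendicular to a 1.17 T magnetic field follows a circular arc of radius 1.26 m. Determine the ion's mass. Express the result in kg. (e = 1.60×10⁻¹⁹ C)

qvB = mv²/r ⇒ m = qBr/v.
m = (1×1.60×10^-19)(1.17)(1.26) / (8.14×10^5) = 2.90×10^-25 kg.

m ≈ 2.90×10^-25 kg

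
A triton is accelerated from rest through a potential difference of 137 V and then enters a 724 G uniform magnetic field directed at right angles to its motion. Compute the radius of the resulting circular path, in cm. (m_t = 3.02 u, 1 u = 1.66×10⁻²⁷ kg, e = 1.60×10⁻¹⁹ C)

The kinetic energy gained is K = qV = (1×1.60×10^-19)(137) = 2.19×10^-17 J.
v = √(2K/m) = 9.35×10^4 m/s.
r = mv/(qB) = (5.01×10^-27)(9.35×10^4) / [(1×1.60×10^-19)(0.0724)] = 0.0405 m.

r ≈ 4.05 cm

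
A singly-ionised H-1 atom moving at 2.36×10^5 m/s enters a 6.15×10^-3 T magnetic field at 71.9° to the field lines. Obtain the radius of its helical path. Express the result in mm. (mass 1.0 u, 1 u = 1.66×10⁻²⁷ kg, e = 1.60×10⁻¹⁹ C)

r ≈ 378 mm

Only the perpendicular component v⊥ = v sin71.9° = 2.24×10^5 m/s is bent by the field.
r = m v⊥ /(qB) = (1.66×10^-27)(2.24×10^5) / [(1×1.60×10^-19)(6.15×10^-3)] = 0.378 m.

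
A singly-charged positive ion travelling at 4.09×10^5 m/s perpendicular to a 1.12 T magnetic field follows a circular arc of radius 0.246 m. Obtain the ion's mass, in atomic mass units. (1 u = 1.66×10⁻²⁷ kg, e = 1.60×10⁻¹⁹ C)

m ≈ 64.9 u

qvB = mv²/r ⇒ m = qBr/v.
m = (1×1.60×10^-19)(1.12)(0.246) / (4.09×10^5) = 1.08×10^-25 kg = 64.9 u.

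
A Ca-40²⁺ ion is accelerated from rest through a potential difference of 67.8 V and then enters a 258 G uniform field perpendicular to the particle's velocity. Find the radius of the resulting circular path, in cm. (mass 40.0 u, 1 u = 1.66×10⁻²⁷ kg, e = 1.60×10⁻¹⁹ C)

r ≈ 20.6 cm

The kinetic energy gained is K = qV = (2×1.60×10^-19)(67.8) = 2.17×10^-17 J.
v = √(2K/m) = 2.56×10^4 m/s.
r = mv/(qB) = (6.64×10^-26)(2.56×10^4) / [(2×1.60×10^-19)(0.0258)] = 0.206 m.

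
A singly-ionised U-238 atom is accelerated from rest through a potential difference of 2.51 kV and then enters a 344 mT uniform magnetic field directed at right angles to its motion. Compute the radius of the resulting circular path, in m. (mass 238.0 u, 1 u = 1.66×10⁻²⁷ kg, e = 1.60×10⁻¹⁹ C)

r ≈ 0.324 m

The kinetic energy gained is K = qV = (1×1.60×10^-19)(2510) = 4.02×10^-16 J.
v = √(2K/m) = 4.51×10^4 m/s.
r = mv/(qB) = (3.95×10^-25)(4.51×10^4) / [(1×1.60×10^-19)(0.344)] = 0.324 m.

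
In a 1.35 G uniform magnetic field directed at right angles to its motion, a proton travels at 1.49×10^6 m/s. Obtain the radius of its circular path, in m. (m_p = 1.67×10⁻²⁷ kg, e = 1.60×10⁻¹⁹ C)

The magnetic force provides the centripetal force: qvB = mv²/r, so r = mv/(qB).
r = (1.67×10^-27 kg)(1.49×10^6 m/s) / [(1×1.60×10^-19 C)(1.35×10^-4 T)] = 115 m.

r ≈ 115 m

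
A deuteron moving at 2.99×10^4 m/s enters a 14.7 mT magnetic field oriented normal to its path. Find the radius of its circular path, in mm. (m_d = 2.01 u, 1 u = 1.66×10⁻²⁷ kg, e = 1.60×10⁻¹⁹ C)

The magnetic force provides the centripetal force: qvB = mv²/r, so r = mv/(qB).
r = (3.34×10^-27 kg)(2.99×10^4 m/s) / [(1×1.60×10^-19 C)(0.0147 T)] = 0.0424 m.

r ≈ 42.4 mm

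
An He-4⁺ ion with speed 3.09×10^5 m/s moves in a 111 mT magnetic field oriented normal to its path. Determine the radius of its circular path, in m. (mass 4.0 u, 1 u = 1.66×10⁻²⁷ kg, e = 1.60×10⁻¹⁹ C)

r ≈ 0.116 m

The magnetic force provides the centripetal force: qvB = mv²/r, so r = mv/(qB).
r = (6.64×10^-27 kg)(3.09×10^5 m/s) / [(1×1.60×10^-19 C)(0.111 T)] = 0.116 m.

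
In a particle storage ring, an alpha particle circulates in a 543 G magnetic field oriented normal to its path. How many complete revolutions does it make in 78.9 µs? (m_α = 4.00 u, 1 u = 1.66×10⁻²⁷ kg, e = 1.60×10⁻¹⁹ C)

T = 2πm/(qB) = 2π(6.64×10^-27) / [(2×1.60×10^-19)(0.0543)] = 2.4010×10^-6 s.
N = t/T = 7.89×10^-5 / 2.4010×10^-6 ≈ 32.86, so 32 complete revolutions.

N = 32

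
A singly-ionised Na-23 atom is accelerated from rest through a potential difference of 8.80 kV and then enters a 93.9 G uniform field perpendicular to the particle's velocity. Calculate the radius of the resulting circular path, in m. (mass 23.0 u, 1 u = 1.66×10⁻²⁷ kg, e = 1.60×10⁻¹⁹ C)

r ≈ 6.90 m

The kinetic energy gained is K = qV = (1×1.60×10^-19)(8800) = 1.41×10^-15 J.
v = √(2K/m) = 2.72×10^5 m/s.
r = mv/(qB) = (3.82×10^-26)(2.72×10^5) / [(1×1.60×10^-19)(9.39×10^-3)] = 6.90 m.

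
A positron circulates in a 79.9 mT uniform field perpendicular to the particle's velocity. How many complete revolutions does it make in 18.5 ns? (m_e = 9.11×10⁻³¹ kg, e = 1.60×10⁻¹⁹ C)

T = 2πm/(qB) = 2π(9.11×10^-31) / [(1×1.60×10^-19)(0.0799)] = 4.4775×10^-10 s.
N = t/T = 1.85×10^-8 / 4.4775×10^-10 ≈ 41.32, so 41 complete revolutions.

N = 41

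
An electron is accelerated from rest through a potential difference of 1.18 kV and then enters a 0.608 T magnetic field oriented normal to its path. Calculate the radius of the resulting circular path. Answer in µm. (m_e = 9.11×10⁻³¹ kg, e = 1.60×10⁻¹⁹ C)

The kinetic energy gained is K = qV = (1×1.60×10^-19)(1180) = 1.89×10^-16 J.
v = √(2K/m) = 2.04×10^7 m/s.
r = mv/(qB) = (9.11×10^-31)(2.04×10^7) / [(1×1.60×10^-19)(0.608)] = 1.91×10^-4 m.

r ≈ 191 µm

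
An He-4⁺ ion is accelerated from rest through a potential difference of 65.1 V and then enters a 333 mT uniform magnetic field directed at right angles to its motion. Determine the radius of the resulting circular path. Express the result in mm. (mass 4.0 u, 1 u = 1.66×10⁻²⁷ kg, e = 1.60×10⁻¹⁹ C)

The kinetic energy gained is K = qV = (1×1.60×10^-19)(65.1) = 1.04×10^-17 J.
v = √(2K/m) = 5.60×10^4 m/s.
r = mv/(qB) = (6.64×10^-27)(5.60×10^4) / [(1×1.60×10^-19)(0.333)] = 6.98×10^-3 m.

r ≈ 6.98 mm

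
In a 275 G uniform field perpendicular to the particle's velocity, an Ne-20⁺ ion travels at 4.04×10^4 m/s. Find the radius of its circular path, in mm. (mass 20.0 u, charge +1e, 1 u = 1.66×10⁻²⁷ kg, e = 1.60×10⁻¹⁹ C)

r ≈ 305 mm

The magnetic force provides the centripetal force: qvB = mv²/r, so r = mv/(qB).
r = (3.32×10^-26 kg)(4.04×10^4 m/s) / [(1×1.60×10^-19 C)(0.0275 T)] = 0.305 m.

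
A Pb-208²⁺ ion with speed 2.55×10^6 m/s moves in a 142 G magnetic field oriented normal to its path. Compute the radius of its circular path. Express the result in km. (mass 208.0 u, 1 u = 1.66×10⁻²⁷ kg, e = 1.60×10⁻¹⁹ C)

The magnetic force provides the centripetal force: qvB = mv²/r, so r = mv/(qB).
r = (3.45×10^-25 kg)(2.55×10^6 m/s) / [(2×1.60×10^-19 C)(0.0142 T)] = 194 m.

r ≈ 0.194 km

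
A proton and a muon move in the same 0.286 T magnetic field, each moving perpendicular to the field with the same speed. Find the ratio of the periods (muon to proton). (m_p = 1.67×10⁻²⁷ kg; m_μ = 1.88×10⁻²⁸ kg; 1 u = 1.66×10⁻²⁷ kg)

ratio ≈ 0.113

T = 2πm/(qB) is independent of speed, so T₂/T₁ = (m₂/q₂)/(m₁/q₁).
T_{muon}/T_{proton} = (1.88×10^-28/1e) / (1.67×10^-27/1e) = 0.113.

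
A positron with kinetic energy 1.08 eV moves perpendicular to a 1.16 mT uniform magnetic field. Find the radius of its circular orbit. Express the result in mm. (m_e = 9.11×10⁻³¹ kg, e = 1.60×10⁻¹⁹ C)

r ≈ 3.02 mm

Convert the energy: K = 1.08 eV = 1.73×10^-19 J.
v = √(2K/m) = √(2·1.73×10^-19/9.11×10^-31) = 6.16×10^5 m/s.
r = mv/(qB) = (9.11×10^-31)(6.16×10^5) / [(1×1.60×10^-19)(1.16×10^-3)] = 3.02×10^-3 m.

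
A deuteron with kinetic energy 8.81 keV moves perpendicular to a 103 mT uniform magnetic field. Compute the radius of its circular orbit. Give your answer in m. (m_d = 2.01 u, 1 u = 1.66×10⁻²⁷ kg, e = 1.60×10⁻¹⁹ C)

Convert the energy: K = 8.81 keV = 1.41×10^-15 J.
v = √(2K/m) = √(2·1.41×10^-15/3.34×10^-27) = 9.19×10^5 m/s.
r = mv/(qB) = (3.34×10^-27)(9.19×10^5) / [(1×1.60×10^-19)(0.103)] = 0.186 m.

r ≈ 0.186 m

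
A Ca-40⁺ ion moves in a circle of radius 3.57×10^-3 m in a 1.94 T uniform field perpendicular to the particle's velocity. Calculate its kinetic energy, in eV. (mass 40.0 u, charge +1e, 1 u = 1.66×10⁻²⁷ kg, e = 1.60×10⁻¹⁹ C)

K ≈ 57.8 eV

v = qBr/m = (1×1.60×10^-19)(1.94)(3.57×10^-3) / (6.64×10^-26) = 1.67×10^4 m/s.
K = ½mv² = 0.5·(6.64×10^-26)·(1.67×10^4)² = 9.25×10^-18 J = 57.8 eV.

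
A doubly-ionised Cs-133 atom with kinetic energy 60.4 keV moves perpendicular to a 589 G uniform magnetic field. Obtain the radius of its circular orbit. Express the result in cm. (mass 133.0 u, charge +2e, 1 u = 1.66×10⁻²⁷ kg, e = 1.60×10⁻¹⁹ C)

r ≈ 347 cm

Convert the energy: K = 60.4 keV = 9.66×10^-15 J.
v = √(2K/m) = √(2·9.66×10^-15/2.21×10^-25) = 2.96×10^5 m/s.
r = mv/(qB) = (2.21×10^-25)(2.96×10^5) / [(2×1.60×10^-19)(0.0589)] = 3.47 m.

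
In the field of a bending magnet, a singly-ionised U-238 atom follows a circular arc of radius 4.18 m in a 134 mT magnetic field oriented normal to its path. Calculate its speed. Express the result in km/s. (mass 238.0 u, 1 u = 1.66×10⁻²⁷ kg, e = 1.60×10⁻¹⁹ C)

v ≈ 227 km/s

From qvB = mv²/r, v = qBr/m.
v = (1×1.60×10^-19)(0.134)(4.18) / (3.95×10^-25) = 2.27×10^5 m/s.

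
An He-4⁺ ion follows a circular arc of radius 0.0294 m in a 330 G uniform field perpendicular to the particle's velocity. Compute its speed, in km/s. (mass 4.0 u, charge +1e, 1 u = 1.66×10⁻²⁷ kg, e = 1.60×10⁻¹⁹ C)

From qvB = mv²/r, v = qBr/m.
v = (1×1.60×10^-19)(0.0330)(0.0294) / (6.64×10^-27) = 2.34×10^4 m/s.

v ≈ 23.4 km/s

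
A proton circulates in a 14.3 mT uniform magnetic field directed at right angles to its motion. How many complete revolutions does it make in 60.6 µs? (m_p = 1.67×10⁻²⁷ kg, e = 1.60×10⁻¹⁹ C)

N = 13

T = 2πm/(qB) = 2π(1.67×10^-27) / [(1×1.60×10^-19)(0.0143)] = 4.5861×10^-6 s.
N = t/T = 6.06×10^-5 / 4.5861×10^-6 ≈ 13.21, so 13 complete revolutions.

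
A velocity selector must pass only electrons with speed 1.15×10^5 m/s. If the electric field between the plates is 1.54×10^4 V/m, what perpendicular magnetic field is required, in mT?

B ≈ 134 mT

qE = qvB ⇒ B = E/v = (1.54×10^4) / (1.15×10^5) = 0.134 T.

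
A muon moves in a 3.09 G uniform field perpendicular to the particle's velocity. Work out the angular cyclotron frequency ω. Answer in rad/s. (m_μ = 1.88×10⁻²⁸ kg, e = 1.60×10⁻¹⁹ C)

ω ≈ 2.63×10^5 rad/s

ω = qB/m = (1×1.60×10^-19)(3.09×10^-4) / (1.88×10^-28) = 2.63×10^5 rad/s.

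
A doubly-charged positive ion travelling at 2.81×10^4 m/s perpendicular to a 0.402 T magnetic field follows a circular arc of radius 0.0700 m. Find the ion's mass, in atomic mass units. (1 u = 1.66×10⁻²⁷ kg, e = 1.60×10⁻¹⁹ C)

m ≈ 193 u

qvB = mv²/r ⇒ m = qBr/v.
m = (2×1.60×10^-19)(0.402)(0.0700) / (2.81×10^4) = 3.20×10^-25 kg = 193 u.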